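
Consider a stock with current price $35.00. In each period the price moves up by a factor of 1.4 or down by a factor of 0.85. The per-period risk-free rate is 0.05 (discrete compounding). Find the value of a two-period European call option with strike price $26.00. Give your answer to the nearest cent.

$11.68

Risk-neutral probability p = (1 + 0.05 − 0.85)/(1.4 − 0.85) = 0.2000/0.5500 = 0.3636
Terminal stock prices: S_uu = 68.6, S_ud = 41.65, S_dd = 25.29
Terminal payoffs (S − K): max(42.6, 0) = 42.6, max(15.65, 0) = 15.65, max(-0.7125, 0) = 0
Node u (S = 49): V_u = 1/1.05·[0.3636·42.6000 + 0.6364·15.6500] = 24.2381
Node d (S = 29.75): V_d = 1/1.05·[0.3636·15.6500 + 0.6364·0.0000] = 5.4199
Node 0 (S = 35): V_0 = 1/1.05·[0.3636·24.2381 + 0.6364·5.4199] = 11.6789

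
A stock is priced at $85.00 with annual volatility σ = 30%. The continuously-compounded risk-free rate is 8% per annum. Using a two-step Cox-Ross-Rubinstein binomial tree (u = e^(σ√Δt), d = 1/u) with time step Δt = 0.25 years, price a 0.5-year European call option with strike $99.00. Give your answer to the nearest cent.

CRR parameters: u = e^(σ√Δt) = e^(0.3·√0.25) = 1.1618, d = 1/u = 0.8607
Per-period rate: rΔt = 0.08·0.25 = 0.02, so R = e^0.02 = 1.0202
Risk-neutral probability p = (e^0.02 − 0.8607)/(1.1618 − 0.8607) = 0.1595/0.3011 = 0.5297
Terminal stock prices: S_uu = 114.7, S_ud = 85, S_dd = 62.97
Terminal payoffs (S − K): max(15.74, 0) = 15.74, max(-14, 0) = 0, max(-36.03, 0) = 0
Node u (S = 98.76): V_u = e^(−0.02)·[0.5297·15.7380 + 0.4703·0.0000] = 8.1707
Node d (S = 73.16): V_d = e^(−0.02)·[0.5297·0.0000 + 0.4703·0.0000] = 0.0000
Node 0 (S = 85): V_0 = e^(−0.02)·[0.5297·8.1707 + 0.4703·0.0000] = 4.2420

$4.24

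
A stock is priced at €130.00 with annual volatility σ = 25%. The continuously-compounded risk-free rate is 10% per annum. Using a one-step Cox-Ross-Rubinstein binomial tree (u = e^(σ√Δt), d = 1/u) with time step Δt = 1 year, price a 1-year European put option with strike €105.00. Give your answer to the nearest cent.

€1.20

CRR parameters: u = e^(σ√Δt) = e^(0.25·√1) = 1.2840, d = 1/u = 0.7788
Per-period rate: rΔt = 0.1·1 = 0.1, so R = e^0.1 = 1.1052
Risk-neutral probability p = (e^0.1 − 0.7788)/(1.2840 − 0.7788) = 0.3264/0.5052 = 0.6460
Terminal stock prices: S_u = 166.9, S_d = 101.2
Terminal payoffs (K − S): max(-61.92, 0) = 0, max(3.756, 0) = 3.756
Node 0 (S = 130): V_0 = e^(−0.1)·[0.6460·0.0000 + 0.3540·3.7559] = 1.2031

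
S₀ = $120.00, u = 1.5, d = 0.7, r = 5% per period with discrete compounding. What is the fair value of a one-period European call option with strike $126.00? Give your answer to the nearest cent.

Risk-neutral probability p = (1 + 0.05 − 0.7)/(1.5 − 0.7) = 0.3500/0.8000 = 0.4375
Terminal stock prices: S_u = 180, S_d = 84
Terminal payoffs (S − K): max(54, 0) = 54, max(-42, 0) = 0
Node 0 (S = 120): V_0 = 1/1.05·[0.4375·54.0000 + 0.5625·0.0000] = 22.5000

$22.50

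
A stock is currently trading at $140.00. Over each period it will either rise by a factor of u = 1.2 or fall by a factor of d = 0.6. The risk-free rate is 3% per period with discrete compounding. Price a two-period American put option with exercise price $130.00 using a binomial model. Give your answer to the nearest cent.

$18.24

Risk-neutral probability p = (1 + 0.03 − 0.6)/(1.2 − 0.6) = 0.4300/0.6000 = 0.7167
Terminal stock prices: S_uu = 201.6, S_ud = 100.8, S_dd = 50.4
Terminal payoffs (K − S): max(-71.6, 0) = 0, max(29.2, 0) = 29.2, max(79.6, 0) = 79.6
Node u (S = 168): continuation = 1/1.03·[0.7167·0.0000 + 0.2833·29.2000] = 8.0324; exercise value = 0.0000 ≤ continuation, so V_u = 8.0324
Node d (S = 84): continuation = 1/1.03·[0.7167·29.2000 + 0.2833·79.6000] = 42.2136; exercise value = 46.0000 > continuation, so V_d = 46.0000 (exercise)
Node 0 (S = 140): continuation = 1/1.03·[0.7167·8.0324 + 0.2833·46.0000] = 18.2426; exercise value = 0.0000 ≤ continuation, so V_0 = 18.2426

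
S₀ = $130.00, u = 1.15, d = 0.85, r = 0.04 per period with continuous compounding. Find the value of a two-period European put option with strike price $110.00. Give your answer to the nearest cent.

$1.97

Risk-neutral probability p = (e^0.04 − 0.85)/(1.15 − 0.85) = 0.1908/0.3000 = 0.6360
Terminal stock prices: S_uu = 171.9, S_ud = 127.1, S_dd = 93.92
Terminal payoffs (K − S): max(-61.92, 0) = 0, max(-17.08, 0) = 0, max(16.08, 0) = 16.08
Node u (S = 149.5): V_u = e^(−0.04)·[0.6360·0.0000 + 0.3640·0.0000] = 0.0000
Node d (S = 110.5): V_d = e^(−0.04)·[0.6360·0.0000 + 0.3640·16.0750] = 5.6213
Node 0 (S = 130): V_0 = e^(−0.04)·[0.6360·0.0000 + 0.3640·5.6213] = 1.9657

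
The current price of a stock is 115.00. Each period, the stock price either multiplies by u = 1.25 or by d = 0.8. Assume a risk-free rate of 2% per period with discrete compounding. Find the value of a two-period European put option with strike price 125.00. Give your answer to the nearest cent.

17.71

Risk-neutral probability p = (1 + 0.02 − 0.8)/(1.25 − 0.8) = 0.2200/0.4500 = 0.4889
Terminal stock prices: S_uu = 179.7, S_ud = 115, S_dd = 73.6
Terminal payoffs (K − S): max(-54.69, 0) = 0, max(10, 0) = 10, max(51.4, 0) = 51.4
Node u (S = 143.8): V_u = 1/1.02·[0.4889·0.0000 + 0.5111·10.0000] = 5.0109
Node d (S = 92): V_d = 1/1.02·[0.4889·10.0000 + 0.5111·51.4000] = 30.5490
Node 0 (S = 115): V_0 = 1/1.02·[0.4889·5.0109 + 0.5111·30.5490] = 17.7095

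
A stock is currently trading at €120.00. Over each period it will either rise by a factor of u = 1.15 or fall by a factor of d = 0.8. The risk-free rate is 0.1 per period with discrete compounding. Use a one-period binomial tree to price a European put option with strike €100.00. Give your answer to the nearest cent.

Risk-neutral probability p = (1 + 0.1 − 0.8)/(1.15 − 0.8) = 0.3000/0.3500 = 0.8571
Terminal stock prices: S_u = 138, S_d = 96
Terminal payoffs (K − S): max(-38, 0) = 0, max(4, 0) = 4
Node 0 (S = 120): V_0 = 1/1.1·[0.8571·0.0000 + 0.1429·4.0000] = 0.5195

€0.52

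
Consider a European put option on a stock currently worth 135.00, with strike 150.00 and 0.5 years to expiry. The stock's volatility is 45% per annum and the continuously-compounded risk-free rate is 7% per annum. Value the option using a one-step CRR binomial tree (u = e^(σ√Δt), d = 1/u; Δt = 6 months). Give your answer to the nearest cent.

CRR parameters: u = e^(σ√Δt) = e^(0.45·√0.5) = 1.3746, d = 1/u = 0.7275
Per-period rate: rΔt = 0.07·0.5 = 0.035, so R = e^0.035 = 1.0356
Risk-neutral probability p = (e^0.035 − 0.7275)/(1.3746 − 0.7275) = 0.3082/0.6472 = 0.4762
Terminal stock prices: S_u = 185.6, S_d = 98.21
Terminal payoffs (K − S): max(-35.58, 0) = 0, max(51.79, 0) = 51.79
Node 0 (S = 135): V_0 = e^(−0.035)·[0.4762·0.0000 + 0.5238·51.7931] = 26.1985

26.20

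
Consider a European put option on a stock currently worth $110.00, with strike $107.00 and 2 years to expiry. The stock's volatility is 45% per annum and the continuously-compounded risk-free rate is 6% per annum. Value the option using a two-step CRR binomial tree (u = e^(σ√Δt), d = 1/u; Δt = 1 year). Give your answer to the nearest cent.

$16.36

CRR parameters: u = e^(σ√Δt) = e^(0.45·√1) = 1.5683, d = 1/u = 0.6376
Per-period rate: rΔt = 0.06·1 = 0.06, so R = e^0.06 = 1.0618
Risk-neutral probability p = (e^0.06 − 0.6376)/(1.5683 − 0.6376) = 0.4242/0.9307 = 0.4558
Terminal stock prices: S_uu = 270.6, S_ud = 110, S_dd = 44.72
Terminal payoffs (K − S): max(-163.6, 0) = 0, max(-3, 0) = 0, max(62.28, 0) = 62.28
Node u (S = 172.5): V_u = e^(−0.06)·[0.4558·0.0000 + 0.5442·0.0000] = 0.0000
Node d (S = 70.14): V_d = e^(−0.06)·[0.4558·0.0000 + 0.5442·62.2773] = 31.9175
Node 0 (S = 110): V_0 = e^(−0.06)·[0.4558·0.0000 + 0.5442·31.9175] = 16.3579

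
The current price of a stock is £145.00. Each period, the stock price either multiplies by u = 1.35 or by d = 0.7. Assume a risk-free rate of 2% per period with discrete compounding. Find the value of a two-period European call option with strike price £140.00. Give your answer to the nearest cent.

£28.95

Risk-neutral probability p = (1 + 0.02 − 0.7)/(1.35 − 0.7) = 0.3200/0.6500 = 0.4923
Terminal stock prices: S_uu = 264.3, S_ud = 137, S_dd = 71.05
Terminal payoffs (S − K): max(124.3, 0) = 124.3, max(-2.975, 0) = 0, max(-68.95, 0) = 0
Node u (S = 195.8): V_u = 1/1.02·[0.4923·124.2625 + 0.5077·0.0000] = 59.9759
Node d (S = 101.5): V_d = 1/1.02·[0.4923·0.0000 + 0.5077·0.0000] = 0.0000
Node 0 (S = 145): V_0 = 1/1.02·[0.4923·59.9759 + 0.5077·0.0000] = 28.9476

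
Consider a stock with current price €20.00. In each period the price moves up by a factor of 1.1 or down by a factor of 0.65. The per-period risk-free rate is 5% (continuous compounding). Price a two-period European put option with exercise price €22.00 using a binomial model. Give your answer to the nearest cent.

€1.49

Risk-neutral probability p = (e^0.05 − 0.65)/(1.1 − 0.65) = 0.4013/0.4500 = 0.8917
Terminal stock prices: S_uu = 24.2, S_ud = 14.3, S_dd = 8.45
Terminal payoffs (K − S): max(-2.2, 0) = 0, max(7.7, 0) = 7.7, max(13.55, 0) = 13.55
Node u (S = 22): V_u = e^(−0.05)·[0.8917·0.0000 + 0.1083·7.7000] = 0.7931
Node d (S = 13): V_d = e^(−0.05)·[0.8917·7.7000 + 0.1083·13.5500] = 7.9270
Node 0 (S = 20): V_0 = e^(−0.05)·[0.8917·0.7931 + 0.1083·7.9270] = 1.4893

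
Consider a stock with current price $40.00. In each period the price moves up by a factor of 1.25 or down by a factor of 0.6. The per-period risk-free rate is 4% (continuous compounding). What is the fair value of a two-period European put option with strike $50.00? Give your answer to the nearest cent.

$11.46

Risk-neutral probability p = (e^0.04 − 0.6)/(1.25 − 0.6) = 0.4408/0.6500 = 0.6782
Terminal stock prices: S_uu = 62.5, S_ud = 30, S_dd = 14.4
Terminal payoffs (K − S): max(-12.5, 0) = 0, max(20, 0) = 20, max(35.6, 0) = 35.6
Node u (S = 50): V_u = e^(−0.04)·[0.6782·0.0000 + 0.3218·20.0000] = 6.1842
Node d (S = 24): V_d = e^(−0.04)·[0.6782·20.0000 + 0.3218·35.6000] = 24.0395
Node 0 (S = 40): V_0 = e^(−0.04)·[0.6782·6.1842 + 0.3218·24.0395] = 11.4628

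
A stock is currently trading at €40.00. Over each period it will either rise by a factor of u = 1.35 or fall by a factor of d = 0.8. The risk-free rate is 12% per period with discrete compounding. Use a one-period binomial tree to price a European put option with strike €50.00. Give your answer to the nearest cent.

€6.72

Risk-neutral probability p = (1 + 0.12 − 0.8)/(1.35 − 0.8) = 0.3200/0.5500 = 0.5818
Terminal stock prices: S_u = 54, S_d = 32
Terminal payoffs (K − S): max(-4, 0) = 0, max(18, 0) = 18
Node 0 (S = 40): V_0 = 1/1.12·[0.5818·0.0000 + 0.4182·18.0000] = 6.7208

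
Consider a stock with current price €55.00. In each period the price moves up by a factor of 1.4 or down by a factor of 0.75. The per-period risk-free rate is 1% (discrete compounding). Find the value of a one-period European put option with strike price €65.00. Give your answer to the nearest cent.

€14.11

Risk-neutral probability p = (1 + 0.01 − 0.75)/(1.4 − 0.75) = 0.2600/0.6500 = 0.4000
Terminal stock prices: S_u = 77, S_d = 41.25
Terminal payoffs (K − S): max(-12, 0) = 0, max(23.75, 0) = 23.75
Node 0 (S = 55): V_0 = 1/1.01·[0.4000·0.0000 + 0.6000·23.7500] = 14.1089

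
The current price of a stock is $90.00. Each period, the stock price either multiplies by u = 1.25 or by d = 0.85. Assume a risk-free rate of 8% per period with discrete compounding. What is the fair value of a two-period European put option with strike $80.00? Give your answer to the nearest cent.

Risk-neutral probability p = (1 + 0.08 − 0.85)/(1.25 − 0.85) = 0.2300/0.4000 = 0.5750
Terminal stock prices: S_uu = 140.6, S_ud = 95.62, S_dd = 65.02
Terminal payoffs (K − S): max(-60.62, 0) = 0, max(-15.62, 0) = 0, max(14.98, 0) = 14.98
Node u (S = 112.5): V_u = 1/1.08·[0.5750·0.0000 + 0.4250·0.0000] = 0.0000
Node d (S = 76.5): V_d = 1/1.08·[0.5750·0.0000 + 0.4250·14.9750] = 5.8929
Node 0 (S = 90): V_0 = 1/1.08·[0.5750·0.0000 + 0.4250·5.8929] = 2.3190

$2.32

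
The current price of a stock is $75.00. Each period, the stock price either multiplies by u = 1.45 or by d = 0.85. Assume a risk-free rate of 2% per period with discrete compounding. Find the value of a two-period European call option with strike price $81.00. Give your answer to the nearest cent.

Risk-neutral probability p = (1 + 0.02 − 0.85)/(1.45 − 0.85) = 0.1700/0.6000 = 0.2833
Terminal stock prices: S_uu = 157.7, S_ud = 92.44, S_dd = 54.19
Terminal payoffs (S − K): max(76.69, 0) = 76.69, max(11.44, 0) = 11.44, max(-26.81, 0) = 0
Node u (S = 108.8): V_u = 1/1.02·[0.2833·76.6875 + 0.7167·11.4375] = 29.3382
Node d (S = 63.75): V_d = 1/1.02·[0.2833·11.4375 + 0.7167·0.0000] = 3.1771
Node 0 (S = 75): V_0 = 1/1.02·[0.2833·29.3382 + 0.7167·3.1771] = 10.3818

$10.38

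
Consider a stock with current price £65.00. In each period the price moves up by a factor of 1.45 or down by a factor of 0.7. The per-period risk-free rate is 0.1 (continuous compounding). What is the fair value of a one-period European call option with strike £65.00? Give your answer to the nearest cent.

£14.30

Risk-neutral probability p = (e^0.1 − 0.7)/(1.45 − 0.7) = 0.4052/0.7500 = 0.5402
Terminal stock prices: S_u = 94.25, S_d = 45.5
Terminal payoffs (S − K): max(29.25, 0) = 29.25, max(-19.5, 0) = 0
Node 0 (S = 65): V_0 = e^(−0.1)·[0.5402·29.2500 + 0.4598·0.0000] = 14.2979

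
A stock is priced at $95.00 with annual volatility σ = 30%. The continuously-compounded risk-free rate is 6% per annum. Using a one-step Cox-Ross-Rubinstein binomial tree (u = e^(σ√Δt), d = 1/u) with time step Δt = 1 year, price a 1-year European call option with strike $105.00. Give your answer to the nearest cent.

CRR parameters: u = e^(σ√Δt) = e^(0.3·√1) = 1.3499, d = 1/u = 0.7408
Per-period rate: rΔt = 0.06·1 = 0.06, so R = e^0.06 = 1.0618
Risk-neutral probability p = (e^0.06 − 0.7408)/(1.3499 − 0.7408) = 0.3210/0.6090 = 0.5271
Terminal stock prices: S_u = 128.2, S_d = 70.38
Terminal payoffs (S − K): max(23.24, 0) = 23.24, max(-34.62, 0) = 0
Node 0 (S = 95): V_0 = e^(−0.06)·[0.5271·23.2366 + 0.4729·0.0000] = 11.5345

$11.53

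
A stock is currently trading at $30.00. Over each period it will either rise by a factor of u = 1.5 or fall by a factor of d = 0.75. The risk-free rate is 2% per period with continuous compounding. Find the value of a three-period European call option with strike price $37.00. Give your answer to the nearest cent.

Risk-neutral probability p = (e^0.02 − 0.75)/(1.5 − 0.75) = 0.2702/0.7500 = 0.3603
Terminal stock prices: S_uuu = 101.2, S_uud = 50.62, S_udd = 25.31, S_ddd = 12.66
Terminal payoffs (S − K): max(64.25, 0) = 64.25, max(13.62, 0) = 13.62, max(-11.69, 0) = 0, max(-24.34, 0) = 0
Node uu (S = 67.5): V_uu = e^(−0.02)·[0.3603·64.2500 + 0.6397·13.6250] = 31.2326
Node ud (S = 33.75): V_ud = e^(−0.02)·[0.3603·13.6250 + 0.6397·0.0000] = 4.8115
Node dd (S = 16.88): V_dd = e^(−0.02)·[0.3603·0.0000 + 0.6397·0.0000] = 0.0000
Node u (S = 45): V_u = e^(−0.02)·[0.3603·31.2326 + 0.6397·4.8115] = 14.0464
Node d (S = 22.5): V_d = e^(−0.02)·[0.3603·4.8115 + 0.6397·0.0000] = 1.6991
Node 0 (S = 30): V_0 = e^(−0.02)·[0.3603·14.0464 + 0.6397·1.6991] = 6.0257

$6.03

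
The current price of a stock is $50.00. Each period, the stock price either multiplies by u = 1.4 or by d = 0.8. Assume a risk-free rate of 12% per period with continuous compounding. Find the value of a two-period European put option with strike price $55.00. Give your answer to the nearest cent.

$3.73

Risk-neutral probability p = (e^0.12 − 0.8)/(1.4 − 0.8) = 0.3275/0.6000 = 0.5458
Terminal stock prices: S_uu = 98, S_ud = 56, S_dd = 32
Terminal payoffs (K − S): max(-43, 0) = 0, max(-1, 0) = 0, max(23, 0) = 23
Node u (S = 70): V_u = e^(−0.12)·[0.5458·0.0000 + 0.4542·0.0000] = 0.0000
Node d (S = 40): V_d = e^(−0.12)·[0.5458·0.0000 + 0.4542·23.0000] = 9.2647
Node 0 (S = 50): V_0 = e^(−0.12)·[0.5458·0.0000 + 0.4542·9.2647] = 3.7320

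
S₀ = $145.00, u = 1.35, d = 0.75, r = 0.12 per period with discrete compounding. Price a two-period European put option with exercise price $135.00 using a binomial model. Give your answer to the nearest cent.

$6.26

Risk-neutral probability p = (1 + 0.12 − 0.75)/(1.35 − 0.75) = 0.3700/0.6000 = 0.6167
Terminal stock prices: S_uu = 264.3, S_ud = 146.8, S_dd = 81.56
Terminal payoffs (K − S): max(-129.3, 0) = 0, max(-11.81, 0) = 0, max(53.44, 0) = 53.44
Node u (S = 195.8): V_u = 1/1.12·[0.6167·0.0000 + 0.3833·0.0000] = 0.0000
Node d (S = 108.8): V_d = 1/1.12·[0.6167·0.0000 + 0.3833·53.4375] = 18.2896
Node 0 (S = 145): V_0 = 1/1.12·[0.6167·0.0000 + 0.3833·18.2896] = 6.2598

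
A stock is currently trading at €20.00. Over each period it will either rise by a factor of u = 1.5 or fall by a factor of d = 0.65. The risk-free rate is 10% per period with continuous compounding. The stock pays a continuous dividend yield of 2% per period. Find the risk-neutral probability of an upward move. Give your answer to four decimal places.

Per-period risk-free factor R = e^0.1 = 1.1052; dividend-adjusted growth = e^(0.1−0.02) = 1.0833.
Risk-neutral probability p = (1.0833 − 0.65)/(1.5 − 0.65) = 0.4333/0.8500 = 0.5097

p = 0.5097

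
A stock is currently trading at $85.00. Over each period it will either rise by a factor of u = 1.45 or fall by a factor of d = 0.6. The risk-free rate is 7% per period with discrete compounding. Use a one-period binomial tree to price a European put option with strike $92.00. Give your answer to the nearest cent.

Risk-neutral probability p = (1 + 0.07 − 0.6)/(1.45 − 0.6) = 0.4700/0.8500 = 0.5529
Terminal stock prices: S_u = 123.2, S_d = 51
Terminal payoffs (K − S): max(-31.25, 0) = 0, max(41, 0) = 41
Node 0 (S = 85): V_0 = 1/1.07·[0.5529·0.0000 + 0.4471·41.0000] = 17.1303

$17.13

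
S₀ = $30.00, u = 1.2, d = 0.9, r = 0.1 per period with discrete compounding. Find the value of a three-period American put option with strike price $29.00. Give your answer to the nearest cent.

Risk-neutral probability p = (1 + 0.1 − 0.9)/(1.2 − 0.9) = 0.2000/0.3000 = 0.6667
Terminal stock prices: S_uuu = 51.84, S_uud = 38.88, S_udd = 29.16, S_ddd = 21.87
Terminal payoffs (K − S): max(-22.84, 0) = 0, max(-9.88, 0) = 0, max(-0.16, 0) = 0, max(7.13, 0) = 7.13
Node uu (S = 43.2): continuation = 1/1.1·[0.6667·0.0000 + 0.3333·0.0000] = 0.0000; exercise value = 0.0000 ≤ continuation, so V_uu = 0.0000
Node ud (S = 32.4): continuation = 1/1.1·[0.6667·0.0000 + 0.3333·0.0000] = 0.0000; exercise value = 0.0000 ≤ continuation, so V_ud = 0.0000
Node dd (S = 24.3): continuation = 1/1.1·[0.6667·0.0000 + 0.3333·7.1300] = 2.1606; exercise value = 4.7000 > continuation, so V_dd = 4.7000 (exercise)
Node u (S = 36): continuation = 1/1.1·[0.6667·0.0000 + 0.3333·0.0000] = 0.0000; exercise value = 0.0000 ≤ continuation, so V_u = 0.0000
Node d (S = 27): continuation = 1/1.1·[0.6667·0.0000 + 0.3333·4.7000] = 1.4242; exercise value = 2.0000 > continuation, so V_d = 2.0000 (exercise)
Node 0 (S = 30): continuation = 1/1.1·[0.6667·0.0000 + 0.3333·2.0000] = 0.6061; exercise value = 0.0000 ≤ continuation, so V_0 = 0.6061

$0.61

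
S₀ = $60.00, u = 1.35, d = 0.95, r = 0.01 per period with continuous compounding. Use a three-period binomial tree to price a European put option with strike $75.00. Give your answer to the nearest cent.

$14.63

Risk-neutral probability p = (e^0.01 − 0.95)/(1.35 − 0.95) = 0.0601/0.4000 = 0.1501
Terminal stock prices: S_uuu = 147.6, S_uud = 103.9, S_udd = 73.1, S_ddd = 51.44
Terminal payoffs (K − S): max(-72.62, 0) = 0, max(-28.88, 0) = 0, max(1.898, 0) = 1.898, max(23.56, 0) = 23.56
Node uu (S = 109.4): V_uu = e^(−0.01)·[0.1501·0.0000 + 0.8499·0.0000] = 0.0000
Node ud (S = 76.95): V_ud = e^(−0.01)·[0.1501·0.0000 + 0.8499·1.8975] = 1.5966
Node dd (S = 54.15): V_dd = e^(−0.01)·[0.1501·1.8975 + 0.8499·23.5575] = 20.1037
Node u (S = 81): V_u = e^(−0.01)·[0.1501·0.0000 + 0.8499·1.5966] = 1.3434
Node d (S = 57): V_d = e^(−0.01)·[0.1501·1.5966 + 0.8499·20.1037] = 17.1530
Node 0 (S = 60): V_0 = e^(−0.01)·[0.1501·1.3434 + 0.8499·17.1530] = 14.6325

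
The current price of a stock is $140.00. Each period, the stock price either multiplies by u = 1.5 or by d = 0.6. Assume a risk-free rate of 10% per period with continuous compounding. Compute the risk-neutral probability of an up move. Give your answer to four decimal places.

p = 0.5613

Risk-neutral probability p = (e^0.1 − 0.6)/(1.5 − 0.6) = 0.5052/0.9000 = 0.5613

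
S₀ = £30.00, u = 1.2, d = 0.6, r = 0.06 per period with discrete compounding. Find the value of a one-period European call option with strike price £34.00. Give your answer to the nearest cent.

£1.45

Risk-neutral probability p = (1 + 0.06 − 0.6)/(1.2 − 0.6) = 0.4600/0.6000 = 0.7667
Terminal stock prices: S_u = 36, S_d = 18
Terminal payoffs (S − K): max(2, 0) = 2, max(-16, 0) = 0
Node 0 (S = 30): V_0 = 1/1.06·[0.7667·2.0000 + 0.2333·0.0000] = 1.4465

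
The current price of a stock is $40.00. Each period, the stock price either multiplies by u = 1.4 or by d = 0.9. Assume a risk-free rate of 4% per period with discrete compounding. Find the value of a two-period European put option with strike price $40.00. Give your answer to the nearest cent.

Risk-neutral probability p = (1 + 0.04 − 0.9)/(1.4 − 0.9) = 0.1400/0.5000 = 0.2800
Terminal stock prices: S_uu = 78.4, S_ud = 50.4, S_dd = 32.4
Terminal payoffs (K − S): max(-38.4, 0) = 0, max(-10.4, 0) = 0, max(7.6, 0) = 7.6
Node u (S = 56): V_u = 1/1.04·[0.2800·0.0000 + 0.7200·0.0000] = 0.0000
Node d (S = 36): V_d = 1/1.04·[0.2800·0.0000 + 0.7200·7.6000] = 5.2615
Node 0 (S = 40): V_0 = 1/1.04·[0.2800·0.0000 + 0.7200·5.2615] = 3.6426

$3.64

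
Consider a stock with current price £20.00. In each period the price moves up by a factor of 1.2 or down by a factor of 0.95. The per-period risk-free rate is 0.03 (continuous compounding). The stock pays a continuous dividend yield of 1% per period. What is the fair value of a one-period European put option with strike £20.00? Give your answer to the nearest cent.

Per-period risk-free factor R = e^0.03 = 1.0305; dividend-adjusted growth = e^(0.03−0.01) = 1.0202.
Risk-neutral probability p = (1.0202 − 0.95)/(1.2 − 0.95) = 0.0702/0.2500 = 0.2808
Terminal stock prices: S_u = 24, S_d = 19
Terminal payoffs (K − S): max(-4, 0) = 0, max(1, 0) = 1
Node 0 (S = 20): V_0 = e^(−0.03)·[0.2808·0.0000 + 0.7192·1.0000] = 0.6979

£0.70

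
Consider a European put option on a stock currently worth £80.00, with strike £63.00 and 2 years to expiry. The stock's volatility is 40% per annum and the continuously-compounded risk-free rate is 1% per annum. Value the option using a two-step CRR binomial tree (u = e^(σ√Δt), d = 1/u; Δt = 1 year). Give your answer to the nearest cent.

CRR parameters: u = e^(σ√Δt) = e^(0.4·√1) = 1.4918, d = 1/u = 0.6703
Per-period rate: rΔt = 0.01·1 = 0.01, so R = e^0.01 = 1.0101
Risk-neutral probability p = (e^0.01 − 0.6703)/(1.4918 − 0.6703) = 0.3397/0.8215 = 0.4135
Terminal stock prices: S_uu = 178, S_ud = 80, S_dd = 35.95
Terminal payoffs (K − S): max(-115, 0) = 0, max(-17, 0) = 0, max(27.05, 0) = 27.05
Node u (S = 119.3): V_u = e^(−0.01)·[0.4135·0.0000 + 0.5865·0.0000] = 0.0000
Node d (S = 53.63): V_d = e^(−0.01)·[0.4135·0.0000 + 0.5865·27.0537] = 15.7079
Node 0 (S = 80): V_0 = e^(−0.01)·[0.4135·0.0000 + 0.5865·15.7079] = 9.1203

£9.12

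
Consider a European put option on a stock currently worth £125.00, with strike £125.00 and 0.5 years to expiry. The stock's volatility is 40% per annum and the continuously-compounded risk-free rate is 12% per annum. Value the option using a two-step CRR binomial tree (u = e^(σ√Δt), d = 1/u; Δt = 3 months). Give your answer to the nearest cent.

CRR parameters: u = e^(σ√Δt) = e^(0.4·√0.25) = 1.2214, d = 1/u = 0.8187
Per-period rate: rΔt = 0.12·0.25 = 0.03, so R = e^0.03 = 1.0305
Risk-neutral probability p = (e^0.03 − 0.8187)/(1.2214 − 0.8187) = 0.2117/0.4027 = 0.5258
Terminal stock prices: S_uu = 186.5, S_ud = 125, S_dd = 83.79
Terminal payoffs (K − S): max(-61.48, 0) = 0, max(0, 0) = 0, max(41.21, 0) = 41.21
Node u (S = 152.7): V_u = e^(−0.03)·[0.5258·0.0000 + 0.4742·0.0000] = 0.0000
Node d (S = 102.3): V_d = e^(−0.03)·[0.5258·0.0000 + 0.4742·41.2100] = 18.9643
Node 0 (S = 125): V_0 = e^(−0.03)·[0.5258·0.0000 + 0.4742·18.9643] = 8.7272

£8.73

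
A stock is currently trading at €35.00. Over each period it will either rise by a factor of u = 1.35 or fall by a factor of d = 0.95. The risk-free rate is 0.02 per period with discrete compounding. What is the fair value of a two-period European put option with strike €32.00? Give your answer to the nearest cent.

€0.27

Risk-neutral probability p = (1 + 0.02 − 0.95)/(1.35 − 0.95) = 0.0700/0.4000 = 0.1750
Terminal stock prices: S_uu = 63.79, S_ud = 44.89, S_dd = 31.59
Terminal payoffs (K − S): max(-31.79, 0) = 0, max(-12.89, 0) = 0, max(0.4125, 0) = 0.4125
Node u (S = 47.25): V_u = 1/1.02·[0.1750·0.0000 + 0.8250·0.0000] = 0.0000
Node d (S = 33.25): V_d = 1/1.02·[0.1750·0.0000 + 0.8250·0.4125] = 0.3336
Node 0 (S = 35): V_0 = 1/1.02·[0.1750·0.0000 + 0.8250·0.3336] = 0.2699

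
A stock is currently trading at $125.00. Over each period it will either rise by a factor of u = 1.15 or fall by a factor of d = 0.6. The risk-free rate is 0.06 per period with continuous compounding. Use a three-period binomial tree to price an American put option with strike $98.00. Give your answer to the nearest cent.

$4.87

Risk-neutral probability p = (e^0.06 − 0.6)/(1.15 − 0.6) = 0.4618/0.5500 = 0.8397
Terminal stock prices: S_uuu = 190.1, S_uud = 99.19, S_udd = 51.75, S_ddd = 27
Terminal payoffs (K − S): max(-92.11, 0) = 0, max(-1.187, 0) = 0, max(46.25, 0) = 46.25, max(71, 0) = 71
Node uu (S = 165.3): continuation = e^(−0.06)·[0.8397·0.0000 + 0.1603·0.0000] = 0.0000; exercise value = 0.0000 ≤ continuation, so V_uu = 0.0000
Node ud (S = 86.25): continuation = e^(−0.06)·[0.8397·0.0000 + 0.1603·46.2500] = 6.9820; exercise value = 11.7500 > continuation, so V_ud = 11.7500 (exercise)
Node dd (S = 45): continuation = e^(−0.06)·[0.8397·46.2500 + 0.1603·71.0000] = 47.2929; exercise value = 53.0000 > continuation, so V_dd = 53.0000 (exercise)
Node u (S = 143.8): continuation = e^(−0.06)·[0.8397·0.0000 + 0.1603·11.7500] = 1.7738; exercise value = 0.0000 ≤ continuation, so V_u = 1.7738
Node d (S = 75): continuation = e^(−0.06)·[0.8397·11.7500 + 0.1603·53.0000] = 17.2929; exercise value = 23.0000 > continuation, so V_d = 23.0000 (exercise)
Node 0 (S = 125): continuation = e^(−0.06)·[0.8397·1.7738 + 0.1603·23.0000] = 4.8749; exercise value = 0.0000 ≤ continuation, so V_0 = 4.8749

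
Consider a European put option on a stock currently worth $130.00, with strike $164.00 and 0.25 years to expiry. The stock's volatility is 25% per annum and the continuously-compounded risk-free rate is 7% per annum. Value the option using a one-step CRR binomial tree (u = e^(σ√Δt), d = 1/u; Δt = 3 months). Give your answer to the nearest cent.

CRR parameters: u = e^(σ√Δt) = e^(0.25·√0.25) = 1.1331, d = 1/u = 0.8825
Per-period rate: rΔt = 0.07·0.25 = 0.0175, so R = e^0.0175 = 1.0177
Risk-neutral probability p = (e^0.0175 − 0.8825)/(1.1331 − 0.8825) = 0.1352/0.2507 = 0.5392
Terminal stock prices: S_u = 147.3, S_d = 114.7
Terminal payoffs (K − S): max(16.69, 0) = 16.69, max(49.28, 0) = 49.28
Node 0 (S = 130): V_0 = e^(−0.0175)·[0.5392·16.6907 + 0.4608·49.2754] = 31.1550

$31.15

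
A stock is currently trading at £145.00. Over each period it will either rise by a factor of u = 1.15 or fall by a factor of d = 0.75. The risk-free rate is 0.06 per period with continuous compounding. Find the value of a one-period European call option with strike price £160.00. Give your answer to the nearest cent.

Risk-neutral probability p = (e^0.06 − 0.75)/(1.15 − 0.75) = 0.3118/0.4000 = 0.7796
Terminal stock prices: S_u = 166.8, S_d = 108.8
Terminal payoffs (S − K): max(6.75, 0) = 6.75, max(-51.25, 0) = 0
Node 0 (S = 145): V_0 = e^(−0.06)·[0.7796·6.7500 + 0.2204·0.0000] = 4.9558

£4.96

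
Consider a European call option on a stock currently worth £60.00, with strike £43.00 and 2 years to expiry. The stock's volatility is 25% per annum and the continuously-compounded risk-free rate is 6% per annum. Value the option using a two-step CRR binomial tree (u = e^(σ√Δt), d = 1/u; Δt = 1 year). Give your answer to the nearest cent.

£23.00

CRR parameters: u = e^(σ√Δt) = e^(0.25·√1) = 1.2840, d = 1/u = 0.7788
Per-period rate: rΔt = 0.06·1 = 0.06, so R = e^0.06 = 1.0618
Risk-neutral probability p = (e^0.06 − 0.7788)/(1.2840 − 0.7788) = 0.2830/0.5052 = 0.5602
Terminal stock prices: S_uu = 98.92, S_ud = 60, S_dd = 36.39
Terminal payoffs (S − K): max(55.92, 0) = 55.92, max(17, 0) = 17, max(-6.608, 0) = 0
Node u (S = 77.04): V_u = e^(−0.06)·[0.5602·55.9233 + 0.4398·17.0000] = 36.5457
Node d (S = 46.73): V_d = e^(−0.06)·[0.5602·17.0000 + 0.4398·0.0000] = 8.9691
Node 0 (S = 60): V_0 = e^(−0.06)·[0.5602·36.5457 + 0.4398·8.9691] = 22.9960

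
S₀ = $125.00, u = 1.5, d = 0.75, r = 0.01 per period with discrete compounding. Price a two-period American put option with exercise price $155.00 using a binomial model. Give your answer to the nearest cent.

Risk-neutral probability p = (1 + 0.01 − 0.75)/(1.5 − 0.75) = 0.2600/0.7500 = 0.3467
Terminal stock prices: S_uu = 281.2, S_ud = 140.6, S_dd = 70.31
Terminal payoffs (K − S): max(-126.2, 0) = 0, max(14.38, 0) = 14.38, max(84.69, 0) = 84.69
Node u (S = 187.5): continuation = 1/1.01·[0.3467·0.0000 + 0.6533·14.3750] = 9.2987; exercise value = 0.0000 ≤ continuation, so V_u = 9.2987
Node d (S = 93.75): continuation = 1/1.01·[0.3467·14.3750 + 0.6533·84.6875] = 59.7153; exercise value = 61.2500 > continuation, so V_d = 61.2500 (exercise)
Node 0 (S = 125): continuation = 1/1.01·[0.3467·9.2987 + 0.6533·61.2500] = 42.8121; exercise value = 30.0000 ≤ continuation, so V_0 = 42.8121

$42.81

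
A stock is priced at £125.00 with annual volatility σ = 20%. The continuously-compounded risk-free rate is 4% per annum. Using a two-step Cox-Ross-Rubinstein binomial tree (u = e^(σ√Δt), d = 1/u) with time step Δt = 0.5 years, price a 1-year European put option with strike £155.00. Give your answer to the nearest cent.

CRR parameters: u = e^(σ√Δt) = e^(0.2·√0.5) = 1.1519, d = 1/u = 0.8681
Per-period rate: rΔt = 0.04·0.5 = 0.02, so R = e^0.02 = 1.0202
Risk-neutral probability p = (e^0.02 − 0.8681)/(1.1519 − 0.8681) = 0.1521/0.2838 = 0.5359
Terminal stock prices: S_uu = 165.9, S_ud = 125, S_dd = 94.2
Terminal payoffs (K − S): max(-10.86, 0) = 0, max(30, 0) = 30, max(60.8, 0) = 60.8
Node u (S = 144): V_u = e^(−0.02)·[0.5359·0.0000 + 0.4641·30.0000] = 13.6476
Node d (S = 108.5): V_d = e^(−0.02)·[0.5359·30.0000 + 0.4641·60.7952] = 43.4154
Node 0 (S = 125): V_0 = e^(−0.02)·[0.5359·13.6476 + 0.4641·43.4154] = 26.9194

£26.92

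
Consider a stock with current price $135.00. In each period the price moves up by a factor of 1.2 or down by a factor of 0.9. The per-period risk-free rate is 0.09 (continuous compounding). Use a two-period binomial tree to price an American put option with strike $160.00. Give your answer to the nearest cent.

Risk-neutral probability p = (e^0.09 − 0.9)/(1.2 − 0.9) = 0.1942/0.3000 = 0.6472
Terminal stock prices: S_uu = 194.4, S_ud = 145.8, S_dd = 109.4
Terminal payoffs (K − S): max(-34.4, 0) = 0, max(14.2, 0) = 14.2, max(50.65, 0) = 50.65
Node u (S = 162): continuation = e^(−0.09)·[0.6472·0.0000 + 0.3528·14.2000] = 4.5780; exercise value = 0.0000 ≤ continuation, so V_u = 4.5780
Node d (S = 121.5): continuation = e^(−0.09)·[0.6472·14.2000 + 0.3528·50.6500] = 24.7290; exercise value = 38.5000 > continuation, so V_d = 38.5000 (exercise)
Node 0 (S = 135): continuation = e^(−0.09)·[0.6472·4.5780 + 0.3528·38.5000] = 15.1201; exercise value = 25.0000 > continuation, so V_0 = 25.0000 (exercise)

$25.00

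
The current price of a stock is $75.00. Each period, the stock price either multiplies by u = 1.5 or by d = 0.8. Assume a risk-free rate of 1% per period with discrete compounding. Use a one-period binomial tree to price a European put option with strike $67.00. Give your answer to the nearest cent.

$4.85

Risk-neutral probability p = (1 + 0.01 − 0.8)/(1.5 − 0.8) = 0.2100/0.7000 = 0.3000
Terminal stock prices: S_u = 112.5, S_d = 60
Terminal payoffs (K − S): max(-45.5, 0) = 0, max(7, 0) = 7
Node 0 (S = 75): V_0 = 1/1.01·[0.3000·0.0000 + 0.7000·7.0000] = 4.8515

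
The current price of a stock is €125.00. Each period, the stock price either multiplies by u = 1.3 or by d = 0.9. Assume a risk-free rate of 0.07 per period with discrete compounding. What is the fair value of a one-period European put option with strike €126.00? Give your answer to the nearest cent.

Risk-neutral probability p = (1 + 0.07 − 0.9)/(1.3 − 0.9) = 0.1700/0.4000 = 0.4250
Terminal stock prices: S_u = 162.5, S_d = 112.5
Terminal payoffs (K − S): max(-36.5, 0) = 0, max(13.5, 0) = 13.5
Node 0 (S = 125): V_0 = 1/1.07·[0.4250·0.0000 + 0.5750·13.5000] = 7.2547

€7.25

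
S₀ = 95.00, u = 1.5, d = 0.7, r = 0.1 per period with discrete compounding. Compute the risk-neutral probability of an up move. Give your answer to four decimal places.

p = 0.5000

Risk-neutral probability p = (1 + 0.1 − 0.7)/(1.5 − 0.7) = 0.4000/0.8000 = 0.5000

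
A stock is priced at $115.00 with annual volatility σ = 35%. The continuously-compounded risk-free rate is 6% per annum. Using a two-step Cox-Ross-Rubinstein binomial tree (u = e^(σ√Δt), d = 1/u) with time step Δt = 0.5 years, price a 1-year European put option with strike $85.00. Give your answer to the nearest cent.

CRR parameters: u = e^(σ√Δt) = e^(0.35·√0.5) = 1.2808, d = 1/u = 0.7808
Per-period rate: rΔt = 0.06·0.5 = 0.03, so R = e^0.03 = 1.0305
Risk-neutral probability p = (e^0.03 − 0.7808)/(1.2808 − 0.7808) = 0.2497/0.5000 = 0.4993
Terminal stock prices: S_uu = 188.7, S_ud = 115, S_dd = 70.1
Terminal payoffs (K − S): max(-103.7, 0) = 0, max(-30, 0) = 0, max(14.9, 0) = 14.9
Node u (S = 147.3): V_u = e^(−0.03)·[0.4993·0.0000 + 0.5007·0.0000] = 0.0000
Node d (S = 89.79): V_d = e^(−0.03)·[0.4993·0.0000 + 0.5007·14.8976] = 7.2381
Node 0 (S = 115): V_0 = e^(−0.03)·[0.4993·0.0000 + 0.5007·7.2381] = 3.5167

$3.52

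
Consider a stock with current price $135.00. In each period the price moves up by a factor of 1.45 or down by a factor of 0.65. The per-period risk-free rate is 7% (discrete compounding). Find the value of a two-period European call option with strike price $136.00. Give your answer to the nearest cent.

Risk-neutral probability p = (1 + 0.07 − 0.65)/(1.45 − 0.65) = 0.4200/0.8000 = 0.5250
Terminal stock prices: S_uu = 283.8, S_ud = 127.2, S_dd = 57.04
Terminal payoffs (S − K): max(147.8, 0) = 147.8, max(-8.762, 0) = 0, max(-78.96, 0) = 0
Node u (S = 195.8): V_u = 1/1.07·[0.5250·147.8375 + 0.4750·0.0000] = 72.5371
Node d (S = 87.75): V_d = 1/1.07·[0.5250·0.0000 + 0.4750·0.0000] = 0.0000
Node 0 (S = 135): V_0 = 1/1.07·[0.5250·72.5371 + 0.4750·0.0000] = 35.5906

$35.59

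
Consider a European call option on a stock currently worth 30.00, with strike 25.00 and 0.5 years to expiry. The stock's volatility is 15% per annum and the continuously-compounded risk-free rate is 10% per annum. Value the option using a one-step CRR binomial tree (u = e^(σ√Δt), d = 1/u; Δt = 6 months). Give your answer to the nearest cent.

6.22

CRR parameters: u = e^(σ√Δt) = e^(0.15·√0.5) = 1.1119, d = 1/u = 0.8994
Per-period rate: rΔt = 0.1·0.5 = 0.05, so R = e^0.05 = 1.0513
Risk-neutral probability p = (e^0.05 − 0.8994)/(1.1119 − 0.8994) = 0.1519/0.2125 = 0.7148
Terminal stock prices: S_u = 33.36, S_d = 26.98
Terminal payoffs (S − K): max(8.357, 0) = 8.357, max(1.981, 0) = 1.981
Node 0 (S = 30): V_0 = e^(−0.05)·[0.7148·8.3569 + 0.2852·1.9810] = 6.2193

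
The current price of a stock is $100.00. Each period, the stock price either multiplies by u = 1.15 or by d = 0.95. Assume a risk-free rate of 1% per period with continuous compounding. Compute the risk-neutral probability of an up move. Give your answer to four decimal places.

Risk-neutral probability p = (e^0.01 − 0.95)/(1.15 − 0.95) = 0.0601/0.2000 = 0.3003

p = 0.3003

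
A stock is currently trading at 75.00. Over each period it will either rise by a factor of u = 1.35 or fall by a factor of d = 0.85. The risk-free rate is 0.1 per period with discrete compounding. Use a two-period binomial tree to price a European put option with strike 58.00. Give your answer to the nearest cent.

Risk-neutral probability p = (1 + 0.1 − 0.85)/(1.35 − 0.85) = 0.2500/0.5000 = 0.5000
Terminal stock prices: S_uu = 136.7, S_ud = 86.06, S_dd = 54.19
Terminal payoffs (K − S): max(-78.69, 0) = 0, max(-28.06, 0) = 0, max(3.813, 0) = 3.813
Node u (S = 101.2): V_u = 1/1.1·[0.5000·0.0000 + 0.5000·0.0000] = 0.0000
Node d (S = 63.75): V_d = 1/1.1·[0.5000·0.0000 + 0.5000·3.8125] = 1.7330
Node 0 (S = 75): V_0 = 1/1.1·[0.5000·0.0000 + 0.5000·1.7330] = 0.7877

0.79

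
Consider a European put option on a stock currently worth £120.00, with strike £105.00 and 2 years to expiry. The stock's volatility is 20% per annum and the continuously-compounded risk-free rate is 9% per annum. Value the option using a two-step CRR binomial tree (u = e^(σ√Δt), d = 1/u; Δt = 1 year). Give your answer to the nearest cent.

CRR parameters: u = e^(σ√Δt) = e^(0.2·√1) = 1.2214, d = 1/u = 0.8187
Per-period rate: rΔt = 0.09·1 = 0.09, so R = e^0.09 = 1.0942
Risk-neutral probability p = (e^0.09 − 0.8187)/(1.2214 − 0.8187) = 0.2754/0.4027 = 0.6840
Terminal stock prices: S_uu = 179, S_ud = 120, S_dd = 80.44
Terminal payoffs (K − S): max(-74.02, 0) = 0, max(-15, 0) = 0, max(24.56, 0) = 24.56
Node u (S = 146.6): V_u = e^(−0.09)·[0.6840·0.0000 + 0.3160·0.0000] = 0.0000
Node d (S = 98.25): V_d = e^(−0.09)·[0.6840·0.0000 + 0.3160·24.5616] = 7.0926
Node 0 (S = 120): V_0 = e^(−0.09)·[0.6840·0.0000 + 0.3160·7.0926] = 2.0481

£2.05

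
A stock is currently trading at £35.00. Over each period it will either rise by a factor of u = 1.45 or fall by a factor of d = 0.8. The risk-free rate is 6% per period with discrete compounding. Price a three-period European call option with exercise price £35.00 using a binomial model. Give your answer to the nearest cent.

Risk-neutral probability p = (1 + 0.06 − 0.8)/(1.45 − 0.8) = 0.2600/0.6500 = 0.4000
Terminal stock prices: S_uuu = 106.7, S_uud = 58.87, S_udd = 32.48, S_ddd = 17.92
Terminal payoffs (S − K): max(71.7, 0) = 71.7, max(23.87, 0) = 23.87, max(-2.52, 0) = 0, max(-17.08, 0) = 0
Node uu (S = 73.59): V_uu = 1/1.06·[0.4000·71.7019 + 0.6000·23.8700] = 40.5686
Node ud (S = 40.6): V_ud = 1/1.06·[0.4000·23.8700 + 0.6000·0.0000] = 9.0075
Node dd (S = 22.4): V_dd = 1/1.06·[0.4000·0.0000 + 0.6000·0.0000] = 0.0000
Node u (S = 50.75): V_u = 1/1.06·[0.4000·40.5686 + 0.6000·9.0075] = 20.4075
Node d (S = 28): V_d = 1/1.06·[0.4000·9.0075 + 0.6000·0.0000] = 3.3991
Node 0 (S = 35): V_0 = 1/1.06·[0.4000·20.4075 + 0.6000·3.3991] = 9.6250

£9.62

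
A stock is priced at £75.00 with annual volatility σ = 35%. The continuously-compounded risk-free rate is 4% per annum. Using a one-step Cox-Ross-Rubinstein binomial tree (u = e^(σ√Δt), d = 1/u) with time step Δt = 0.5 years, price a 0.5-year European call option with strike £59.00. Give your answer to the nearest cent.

£17.39

CRR parameters: u = e^(σ√Δt) = e^(0.35·√0.5) = 1.2808, d = 1/u = 0.7808
Per-period rate: rΔt = 0.04·0.5 = 0.02, so R = e^0.02 = 1.0202
Risk-neutral probability p = (e^0.02 − 0.7808)/(1.2808 − 0.7808) = 0.2394/0.5000 = 0.4788
Terminal stock prices: S_u = 96.06, S_d = 58.56
Terminal payoffs (S − K): max(37.06, 0) = 37.06, max(-0.443, 0) = 0
Node 0 (S = 75): V_0 = e^(−0.02)·[0.4788·37.0602 + 0.5212·0.0000] = 17.3946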